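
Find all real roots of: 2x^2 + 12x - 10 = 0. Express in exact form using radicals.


Using the quadratic formula: x = (-b ± sqrt(b^2 - 4ac)) / (2a)
Here a = 2, b = 12, c = -10
Discriminant = b^2 - 4ac = 12^2 - 4(2)(-10) = 144 + 80 = 224
Since discriminant = 224 > 0, there are two real roots.
x = (-12 ± 4*sqrt(14)) / 4
Simplifying: x = -3 ± sqrt(14)
Numerically: x ≈ 0.7417 or x ≈ -6.7417

x = -3 + sqrt(14) or x = -3 - sqrt(14)


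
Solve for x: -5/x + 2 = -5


Subtract 2 from both sides: -5/x = -7
Multiply both sides by x: -5 = -7 * x
Divide by -7: x = 5/7

x = 5/7


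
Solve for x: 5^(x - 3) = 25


Express both sides with the same base.
25 = 5^2
Since the bases match, equate exponents: x - 3 = 2
So x = 2 - (-3) = 5

x = 5


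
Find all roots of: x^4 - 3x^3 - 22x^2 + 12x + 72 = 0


Let p(x) = x^4 - 3x^3 - 22x^2 + 12x + 72. By the rational root theorem (leading coefficient 1), any rational root is an integer divisor of 72: try ±1, ±2, ... in turn.
Test x = 1: value = 60 ≠ 0.
Test x = -1: value = 42 ≠ 0.
Test x = 2: value = 0 ✓, so (x - 2) is a factor.
Synthetic division by (x - 2): bring down 1; 1(2) - 3 = -1; (-1)(2) - 22 = -24; (-24)(2) + 12 = -36; (-36)(2) + 72 = 0 → quotient x^3 - x^2 - 24x - 36, remainder 0.
Continue with the quotient x^3 - x^2 - 24x - 36 (candidates must divide 36; re-test x = 2 first in case it repeats).
Test x = 2: value = -80 ≠ 0.
Test x = -2: value = 0 ✓, so (x + 2) is a factor.
Synthetic division by (x + 2): bring down 1; 1(-2) - 1 = -3; (-3)(-2) - 24 = -18; (-18)(-2) - 36 = 0 → quotient x^2 - 3x - 18, remainder 0.
Solve the quadratic x^2 - 3x - 18 = 0: discriminant = (-3)^2 - 4(1)(-18) = 9 + 72 = 81.
sqrt(81) = 9, so x = (3 ± 9)/2: x = 6 or x = -3.
Collecting all roots found:

x = -3, x = -2, x = 2, x = 6


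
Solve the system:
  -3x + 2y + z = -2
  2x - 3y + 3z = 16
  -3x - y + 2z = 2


Using Cramer's rule. Expand each determinant along the first row.
D  = (-3)*[(-3)*2 - 3*(-1)] - 2*[2*2 - 3*(-3)] + 1*[2*(-1) - (-3)*(-3)]
  = (-3)*(-3) - 2*(13) + 1*(-11) = -28
Dx = (-2)*[(-3)*2 - 3*(-1)] - 2*[16*2 - 3*2] + 1*[16*(-1) - (-3)*2]
  = (-2)*(-3) - 2*(26) + 1*(-10) = -56
Dy = (-3)*[16*2 - 3*2] - (-2)*[2*2 - 3*(-3)] + 1*[2*2 - 16*(-3)]
  = (-3)*(26) - (-2)*(13) + 1*(52) = 0
Dz = (-3)*[(-3)*2 - 16*(-1)] - 2*[2*2 - 16*(-3)] + (-2)*[2*(-1) - (-3)*(-3)]
  = (-3)*(10) - 2*(52) + (-2)*(-11) = -112
x = Dx/D = -56/-28 = 2, y = Dy/D = 0/-28 = 0, z = Dz/D = -112/-28 = 4
Check eq1: (-3)(2) + (2)(0) + (1)(4) = -2 = -2 ✓
Check eq2: (2)(2) + (-3)(0) + (3)(4) = 16 = 16 ✓
Check eq3: (-3)(2) + (-1)(0) + (2)(4) = 2 = 2 ✓

x = 2, y = 0, z = 4


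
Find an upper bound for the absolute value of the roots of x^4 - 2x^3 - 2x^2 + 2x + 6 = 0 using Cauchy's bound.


Cauchy's bound: all roots r satisfy |r| <= 1 + max(|a_i/a_n|) for i = 0,...,n-1
where a_n is the leading coefficient.

Coefficients: [1, -2, -2, 2, 6]
Leading coefficient a_n = 1
Ratios |a_i/a_n|: 2, 2, 2, 6
Maximum ratio: 6
Cauchy's bound: |r| <= 1 + 6 = 7

Upper bound = 7


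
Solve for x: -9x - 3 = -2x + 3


Starting with: -9x - 3 = -2x + 3
Move all x terms to left: (-9 + 2)x = 3 + 3
Simplify: -7x = 6
Divide both sides by -7: x = -6/7

x = -6/7


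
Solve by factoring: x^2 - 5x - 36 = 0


We need two numbers that multiply to -36 and add to -5.
Those numbers are -9 and 4 (since (-9) * 4 = -36 and (-9) + 4 = -5).
So x^2 - 5x - 36 = (x - 9)(x + 4) = 0
Setting each factor to zero: x = 9 or x = -4

x = -4, x = 9


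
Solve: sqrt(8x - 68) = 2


Square both sides: 8x - 68 = 2^2 = 4
8x = 4 + 68 = 72
x = 9
Check: sqrt(8*9 - 68) = sqrt(4) = 2 ✓

x = 9


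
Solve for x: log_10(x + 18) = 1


Convert to exponential form: x + 18 = 10^1 = 10
x = 10 - 18 = -8
Check: log_10(-8 + 18) = log_10(10) = log_10(10) = 1 ✓

x = -8


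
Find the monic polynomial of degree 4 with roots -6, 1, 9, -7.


A monic polynomial with roots -6, 1, 9, -7 is:
p(x) = (x + 6)(x - 1)(x - 9)(x + 7)
After multiplying by (x + 6): x + 6
After multiplying by (x - 1): x^2 + 5x - 6
After multiplying by (x - 9): x^3 - 4x^2 - 51x + 54
After multiplying by (x + 7): x^4 + 3x^3 - 79x^2 - 303x + 378

x^4 + 3x^3 - 79x^2 - 303x + 378


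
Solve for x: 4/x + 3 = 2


Subtract 3 from both sides: 4/x = -1
Multiply both sides by x: 4 = -1 * x
Divide by -1: x = -4

x = -4


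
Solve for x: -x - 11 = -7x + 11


Starting with: -x - 11 = -7x + 11
Move all x terms to left: (-1 + 7)x = 11 + 11
Simplify: 6x = 22
Divide both sides by 6: x = 11/3

x = 11/3


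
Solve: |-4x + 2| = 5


An absolute value equation |expr| = 5 gives two cases:
Case 1: -4x + 2 = 5
  -4x = 3, so x = -3/4
Case 2: -4x + 2 = -5
  -4x = -7, so x = 7/4

x = -3/4, x = 7/4


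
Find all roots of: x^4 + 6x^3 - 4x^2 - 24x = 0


The constant term is 0, so x = 0 is a root. Factor out x:
  x^3 + 6x^2 - 4x - 24 = 0
Let p(x) = x^3 + 6x^2 - 4x - 24. By the rational root theorem (leading coefficient 1), any rational root is an integer divisor of 24: try ±1, ±2, ... in turn.
Test x = 1: value = -21 ≠ 0.
Test x = -1: value = -15 ≠ 0.
Test x = 2: value = 0 ✓, so (x - 2) is a factor.
Synthetic division by (x - 2): bring down 1; 1(2) + 6 = 8; 8(2) - 4 = 12; 12(2) - 24 = 0 → quotient x^2 + 8x + 12, remainder 0.
Solve the quadratic x^2 + 8x + 12 = 0: discriminant = 8^2 - 4(1)(12) = 64 - 48 = 16.
sqrt(16) = 4, so x = (-8 ± 4)/2: x = -2 or x = -6.
Collecting all roots found:

x = -6, x = -2, x = 0, x = 2


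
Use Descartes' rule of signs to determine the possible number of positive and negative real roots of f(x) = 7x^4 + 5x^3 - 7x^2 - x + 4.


Descartes' rule of signs:

For positive roots, count sign changes in f(x) = 7x^4 + 5x^3 - 7x^2 - x + 4:
Signs of coefficients: +, +, -, -, +
Number of sign changes: 2
Possible positive real roots: 2, 0

For negative roots, examine f(-x) = 7x^4 - 5x^3 - 7x^2 + x + 4:
Signs of coefficients: +, -, -, +, +
Number of sign changes: 2
Possible negative real roots: 2, 0

Positive roots: 2 or 0; Negative roots: 2 or 0


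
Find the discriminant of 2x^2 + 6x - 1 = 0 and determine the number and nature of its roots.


For ax^2 + bx + c = 0, discriminant D = b^2 - 4ac
Here a = 2, b = 6, c = -1
D = (6)^2 - 4(2)(-1) = 36 + 8 = 44

D = 44 > 0 but not a perfect square
The equation has 2 distinct real irrational roots.

Discriminant = 44, 2 distinct real irrational roots


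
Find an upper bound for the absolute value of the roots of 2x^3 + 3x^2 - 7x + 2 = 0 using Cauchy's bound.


Cauchy's bound: all roots r satisfy |r| <= 1 + max(|a_i/a_n|) for i = 0,...,n-1
where a_n is the leading coefficient.

Coefficients: [2, 3, -7, 2]
Leading coefficient a_n = 2
Ratios |a_i/a_n|: 3/2, 7/2, 1
Maximum ratio: 7/2
Cauchy's bound: |r| <= 1 + 7/2 = 9/2

Upper bound = 9/2


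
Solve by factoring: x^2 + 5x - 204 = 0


We need two numbers that multiply to -204 and add to 5.
Those numbers are 17 and -12 (since 17 * (-12) = -204 and 17 + (-12) = 5).
So x^2 + 5x - 204 = (x + 17)(x - 12) = 0
Setting each factor to zero: x = -17 or x = 12

x = -17, x = 12


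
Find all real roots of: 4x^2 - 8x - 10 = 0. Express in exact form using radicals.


Using the quadratic formula: x = (-b ± sqrt(b^2 - 4ac)) / (2a)
Here a = 4, b = -8, c = -10
Discriminant = b^2 - 4ac = (-8)^2 - 4(4)(-10) = 64 + 160 = 224
Since discriminant = 224 > 0, there are two real roots.
x = (8 ± 4*sqrt(14)) / 8
Simplifying: x = (2 ± sqrt(14)) / 2
Numerically: x ≈ 2.8708 or x ≈ -0.8708

x = (2 + sqrt(14)) / 2 or x = (2 - sqrt(14)) / 2


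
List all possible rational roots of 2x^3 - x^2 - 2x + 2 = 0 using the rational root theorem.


Rational root theorem: possible roots are ±p/q where:
  p divides the constant term (2): p ∈ {1, 2}
  q divides the leading coefficient (2): q ∈ {1, 2}

All possible rational roots: -2, -1, -1/2, 1/2, 1, 2

-2, -1, -1/2, 1/2, 1, 2


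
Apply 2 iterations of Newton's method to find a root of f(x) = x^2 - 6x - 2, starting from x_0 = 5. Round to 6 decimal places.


Newton's method: x_(n+1) = x_n - f(x_n)/f'(x_n)
f(x) = x^2 - 6x - 2
f'(x) = 2x - 6

Iteration 1:
  f(5.000000) = -7.000000
  f'(5.000000) = 4.000000
  x_1 = 5.000000 - (-7.000000)/(4.000000) = 6.750000

Iteration 2:
  f(6.750000) = 3.062500
  f'(6.750000) = 7.500000
  x_2 = 6.750000 - (3.062500)/(7.500000) = 6.341667

x_2 = 6.341667


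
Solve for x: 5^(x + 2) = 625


Express both sides with the same base.
625 = 5^4
Since the bases match, equate exponents: x + 2 = 4
So x = 4 - (2) = 2

x = 2


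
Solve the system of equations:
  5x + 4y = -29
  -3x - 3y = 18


Using Cramer's rule:
Determinant D = (5)(-3) - (-3)(4) = -15 + 12 = -3
Dx = (-29)(-3) - (18)(4) = 87 - 72 = 15
Dy = (5)(18) - (-3)(-29) = 90 - 87 = 3
x = Dx/D = 15/-3 = -5
y = Dy/D = 3/-3 = -1

x = -5, y = -1


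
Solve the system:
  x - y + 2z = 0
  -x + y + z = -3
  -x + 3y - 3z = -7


Using Cramer's rule. Expand each determinant along the first row.
D  = 1*[1*(-3) - 1*3] - (-1)*[(-1)*(-3) - 1*(-1)] + 2*[(-1)*3 - 1*(-1)]
  = 1*(-6) - (-1)*(4) + 2*(-2) = -6
Dx = 0*[1*(-3) - 1*3] - (-1)*[(-3)*(-3) - 1*(-7)] + 2*[(-3)*3 - 1*(-7)]
  = 0*(-6) - (-1)*(16) + 2*(-2) = 12
Dy = 1*[(-3)*(-3) - 1*(-7)] - 0*[(-1)*(-3) - 1*(-1)] + 2*[(-1)*(-7) - (-3)*(-1)]
  = 1*(16) - 0*(4) + 2*(4) = 24
Dz = 1*[1*(-7) - (-3)*3] - (-1)*[(-1)*(-7) - (-3)*(-1)] + 0*[(-1)*3 - 1*(-1)]
  = 1*(2) - (-1)*(4) + 0*(-2) = 6
x = Dx/D = 12/-6 = -2, y = Dy/D = 24/-6 = -4, z = Dz/D = 6/-6 = -1
Check eq1: (1)(-2) + (-1)(-4) + (2)(-1) = 0 = 0 ✓
Check eq2: (-1)(-2) + (1)(-4) + (1)(-1) = -3 = -3 ✓
Check eq3: (-1)(-2) + (3)(-4) + (-3)(-1) = -7 = -7 ✓

x = -2, y = -4, z = -1


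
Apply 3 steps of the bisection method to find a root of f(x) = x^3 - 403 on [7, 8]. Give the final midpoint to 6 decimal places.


f(x) = x^3 - 403
f(7) = -60 < 0
f(8) = 109 > 0

Step 1: midpoint = (7.000000 + 8.000000)/2 = 7.500000
  f(7.500000) = 18.875000
  f(mid) > 0, so root is in [7.000000, 7.500000]

Step 2: midpoint = (7.000000 + 7.500000)/2 = 7.250000
  f(7.250000) = -21.921875
  f(mid) < 0, so root is in [7.250000, 7.500000]

Step 3: midpoint = (7.250000 + 7.500000)/2 = 7.375000
  f(7.375000) = -1.869141
  f(mid) < 0, so root is in [7.375000, 7.500000]

midpoint = 7.375000


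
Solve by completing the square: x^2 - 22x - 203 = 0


Start: x^2 - 22x - 203 = 0
Move constant: x^2 - 22x = 203
Half of -22 is -11, squared is 121
Add 121 to both sides: x^2 - 22x + 121 = 324
(x - 11)^2 = 324
x - 11 = ±18
x = 11 + 18 = 29 or x = 11 - 18 = -7

x = -7, x = 29


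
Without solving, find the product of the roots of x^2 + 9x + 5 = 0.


By Vieta's formulas for ax^2 + bx + c = 0:
  Sum of roots = -b/a
  Product of roots = c/a

Here a = 1, b = 9, c = 5
Sum = -(9)/1 = -9
Product = 5/1 = 5

Product = 5


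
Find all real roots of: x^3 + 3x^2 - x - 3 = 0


Let p(x) = x^3 + 3x^2 - x - 3. By the rational root theorem (leading coefficient 1), any rational root is an integer divisor of 3: try ±1, ±2, ... in turn.
Test x = 1: value = 0 ✓, so (x - 1) is a factor.
Synthetic division by (x - 1): bring down 1; 1(1) + 3 = 4; 4(1) - 1 = 3; 3(1) - 3 = 0 → quotient x^2 + 4x + 3, remainder 0.
Solve the quadratic x^2 + 4x + 3 = 0: discriminant = 4^2 - 4(1)(3) = 16 - 12 = 4.
sqrt(4) = 2, so x = (-4 ± 2)/2: x = -1 or x = -3.

x = -3, x = -1, x = 1


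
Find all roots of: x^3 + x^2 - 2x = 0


The constant term is 0, so x = 0 is a root. Factor out x:
  x^2 + x - 2 = 0
Solve the quadratic x^2 + x - 2 = 0: discriminant = 1^2 - 4(1)(-2) = 1 + 8 = 9.
sqrt(9) = 3, so x = (-1 ± 3)/2: x = 1 or x = -2.
Collecting all roots found:

x = -2, x = 0, x = 1


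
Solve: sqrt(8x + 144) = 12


Square both sides: 8x + 144 = 12^2 = 144
8x = 144 - 144 = 0
x = 0
Check: sqrt(8*0 + 144) = sqrt(144) = 12 ✓

x = 0


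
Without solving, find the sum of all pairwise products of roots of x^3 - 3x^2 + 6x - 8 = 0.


By Vieta's formulas for x^3 + bx^2 + cx + d = 0:
  r1 + r2 + r3 = -b/a = 3
  r1*r2 + r1*r3 + r2*r3 = c/a = 6
  r1*r2*r3 = -d/a = 8


Sum of pairwise products = 6


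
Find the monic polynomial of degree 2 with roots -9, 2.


A monic polynomial with roots -9, 2 is:
p(x) = (x + 9)(x - 2)
After multiplying by (x + 9): x + 9
After multiplying by (x - 2): x^2 + 7x - 18

x^2 + 7x - 18


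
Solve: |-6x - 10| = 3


An absolute value equation |expr| = 3 gives two cases:
Case 1: -6x - 10 = 3
  -6x = 13, so x = -13/6
Case 2: -6x - 10 = -3
  -6x = 7, so x = -7/6

x = -13/6, x = -7/6


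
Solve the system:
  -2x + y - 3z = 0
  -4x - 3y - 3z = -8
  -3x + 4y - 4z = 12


Using Cramer's rule. Expand each determinant along the first row.
D  = (-2)*[(-3)*(-4) - (-3)*4] - 1*[(-4)*(-4) - (-3)*(-3)] + (-3)*[(-4)*4 - (-3)*(-3)]
  = (-2)*(24) - 1*(7) + (-3)*(-25) = 20
Dx = 0*[(-3)*(-4) - (-3)*4] - 1*[(-8)*(-4) - (-3)*12] + (-3)*[(-8)*4 - (-3)*12]
  = 0*(24) - 1*(68) + (-3)*(4) = -80
Dy = (-2)*[(-8)*(-4) - (-3)*12] - 0*[(-4)*(-4) - (-3)*(-3)] + (-3)*[(-4)*12 - (-8)*(-3)]
  = (-2)*(68) - 0*(7) + (-3)*(-72) = 80
Dz = (-2)*[(-3)*12 - (-8)*4] - 1*[(-4)*12 - (-8)*(-3)] + 0*[(-4)*4 - (-3)*(-3)]
  = (-2)*(-4) - 1*(-72) + 0*(-25) = 80
x = Dx/D = -80/20 = -4, y = Dy/D = 80/20 = 4, z = Dz/D = 80/20 = 4
Check eq1: (-2)(-4) + (1)(4) + (-3)(4) = 0 = 0 ✓
Check eq2: (-4)(-4) + (-3)(4) + (-3)(4) = -8 = -8 ✓
Check eq3: (-3)(-4) + (4)(4) + (-4)(4) = 12 = 12 ✓

x = -4, y = 4, z = 4


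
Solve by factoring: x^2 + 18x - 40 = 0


We need two numbers that multiply to -40 and add to 18.
Those numbers are 20 and -2 (since 20 * (-2) = -40 and 20 + (-2) = 18).
So x^2 + 18x - 40 = (x + 20)(x - 2) = 0
Setting each factor to zero: x = -20 or x = 2

x = -20, x = 2


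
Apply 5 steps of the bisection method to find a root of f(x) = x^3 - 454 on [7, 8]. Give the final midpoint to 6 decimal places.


f(x) = x^3 - 454
f(7) = -111 < 0
f(8) = 58 > 0

Step 1: midpoint = (7.000000 + 8.000000)/2 = 7.500000
  f(7.500000) = -32.125000
  f(mid) < 0, so root is in [7.500000, 8.000000]

Step 2: midpoint = (7.500000 + 8.000000)/2 = 7.750000
  f(7.750000) = 11.484375
  f(mid) > 0, so root is in [7.500000, 7.750000]

Step 3: midpoint = (7.500000 + 7.750000)/2 = 7.625000
  f(7.625000) = -10.677734
  f(mid) < 0, so root is in [7.625000, 7.750000]

Step 4: midpoint = (7.625000 + 7.750000)/2 = 7.687500
  f(7.687500) = 0.313232
  f(mid) > 0, so root is in [7.625000, 7.687500]

Step 5: midpoint = (7.625000 + 7.687500)/2 = 7.656250
  f(7.656250) = -5.204681
  f(mid) < 0, so root is in [7.656250, 7.687500]

midpoint = 7.656250


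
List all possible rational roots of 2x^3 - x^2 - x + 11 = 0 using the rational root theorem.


Rational root theorem: possible roots are ±p/q where:
  p divides the constant term (11): p ∈ {1, 11}
  q divides the leading coefficient (2): q ∈ {1, 2}

All possible rational roots: -11, -11/2, -1, -1/2, 1/2, 1, 11/2, 11

-11, -11/2, -1, -1/2, 1/2, 1, 11/2, 11


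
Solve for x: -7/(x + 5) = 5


Multiply both sides by (x + 5): -7 = 5(x + 5)
Distribute: -7 = 5x + 25
5x = -7 - 25 = -32
x = -32/5

x = -32/5


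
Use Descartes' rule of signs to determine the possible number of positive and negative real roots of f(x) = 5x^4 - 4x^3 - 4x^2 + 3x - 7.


Descartes' rule of signs:

For positive roots, count sign changes in f(x) = 5x^4 - 4x^3 - 4x^2 + 3x - 7:
Signs of coefficients: +, -, -, +, -
Number of sign changes: 3
Possible positive real roots: 3, 1

For negative roots, examine f(-x) = 5x^4 + 4x^3 - 4x^2 - 3x - 7:
Signs of coefficients: +, +, -, -, -
Number of sign changes: 1
Possible negative real roots: 1

Positive roots: 3 or 1; Negative roots: 1


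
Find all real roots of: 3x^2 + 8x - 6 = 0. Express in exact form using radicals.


Using the quadratic formula: x = (-b ± sqrt(b^2 - 4ac)) / (2a)
Here a = 3, b = 8, c = -6
Discriminant = b^2 - 4ac = 8^2 - 4(3)(-6) = 64 + 72 = 136
Since discriminant = 136 > 0, there are two real roots.
x = (-8 ± 2*sqrt(34)) / 6
Simplifying: x = (-4 ± sqrt(34)) / 3
Numerically: x ≈ 0.6103 or x ≈ -3.2770

x = (-4 + sqrt(34)) / 3 or x = (-4 - sqrt(34)) / 3


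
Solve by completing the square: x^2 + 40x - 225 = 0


Start: x^2 + 40x - 225 = 0
Move constant: x^2 + 40x = 225
Half of 40 is 20, squared is 400
Add 400 to both sides: x^2 + 40x + 400 = 625
(x + 20)^2 = 625
x + 20 = ±25
x = -20 + 25 = 5 or x = -20 - 25 = -45

x = -45, x = 5


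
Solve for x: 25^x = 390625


Express both sides with the same base.
390625 = 25^4
Since the bases match: x = 4

x = 4


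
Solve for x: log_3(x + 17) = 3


Convert to exponential form: x + 17 = 3^3 = 27
x = 27 - 17 = 10
Check: log_3(10 + 17) = log_3(27) = log_3(27) = 3 ✓

x = 10


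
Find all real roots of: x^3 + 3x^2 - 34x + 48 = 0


Let p(x) = x^3 + 3x^2 - 34x + 48. By the rational root theorem (leading coefficient 1), any rational root is an integer divisor of 48: try ±1, ±2, ... in turn.
Test x = 1: value = 18 ≠ 0.
Test x = -1: value = 84 ≠ 0.
Test x = 2: value = 0 ✓, so (x - 2) is a factor.
Synthetic division by (x - 2): bring down 1; 1(2) + 3 = 5; 5(2) - 34 = -24; (-24)(2) + 48 = 0 → quotient x^2 + 5x - 24, remainder 0.
Solve the quadratic x^2 + 5x - 24 = 0: discriminant = 5^2 - 4(1)(-24) = 25 + 96 = 121.
sqrt(121) = 11, so x = (-5 ± 11)/2: x = 3 or x = -8.

x = -8, x = 2, x = 3


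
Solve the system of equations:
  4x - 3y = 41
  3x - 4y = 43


Using Cramer's rule:
Determinant D = (4)(-4) - (3)(-3) = -16 + 9 = -7
Dx = (41)(-4) - (43)(-3) = -164 + 129 = -35
Dy = (4)(43) - (3)(41) = 172 - 123 = 49
x = Dx/D = -35/-7 = 5
y = Dy/D = 49/-7 = -7

x = 5, y = -7


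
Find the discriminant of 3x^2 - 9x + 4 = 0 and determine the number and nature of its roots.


For ax^2 + bx + c = 0, discriminant D = b^2 - 4ac
Here a = 3, b = -9, c = 4
D = (-9)^2 - 4(3)(4) = 81 - 48 = 33

D = 33 > 0 but not a perfect square
The equation has 2 distinct real irrational roots.

Discriminant = 33, 2 distinct real irrational roots


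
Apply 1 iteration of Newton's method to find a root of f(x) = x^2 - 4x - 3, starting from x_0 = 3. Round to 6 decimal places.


Newton's method: x_(n+1) = x_n - f(x_n)/f'(x_n)
f(x) = x^2 - 4x - 3
f'(x) = 2x - 4

Iteration 1:
  f(3.000000) = -6.000000
  f'(3.000000) = 2.000000
  x_1 = 3.000000 - (-6.000000)/(2.000000) = 6.000000

x_1 = 6.000000


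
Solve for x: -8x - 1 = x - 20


Starting with: -8x - 1 = x - 20
Move all x terms to left: (-8 - 1)x = -20 + 1
Simplify: -9x = -19
Divide both sides by -9: x = 19/9

x = 19/9


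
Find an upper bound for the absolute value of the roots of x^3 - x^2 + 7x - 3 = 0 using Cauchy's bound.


Cauchy's bound: all roots r satisfy |r| <= 1 + max(|a_i/a_n|) for i = 0,...,n-1
where a_n is the leading coefficient.

Coefficients: [1, -1, 7, -3]
Leading coefficient a_n = 1
Ratios |a_i/a_n|: 1, 7, 3
Maximum ratio: 7
Cauchy's bound: |r| <= 1 + 7 = 8

Upper bound = 8


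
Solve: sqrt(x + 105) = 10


Square both sides: x + 105 = 10^2 = 100
x = 100 - 105 = -5
x = -5
Check: sqrt(1*(-5) + 105) = sqrt(100) = 10 ✓

x = -5


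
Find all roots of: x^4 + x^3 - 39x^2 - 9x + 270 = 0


Let p(x) = x^4 + x^3 - 39x^2 - 9x + 270. By the rational root theorem (leading coefficient 1), any rational root is an integer divisor of 270: try ±1, ±2, ... in turn.
Test x = 1: value = 224 ≠ 0.
Test x = -1: value = 240 ≠ 0.
Test x = 2: value = 120 ≠ 0.
Test x = -2: value = 140 ≠ 0.
Test x = 3: value = 0 ✓, so (x - 3) is a factor.
Synthetic division by (x - 3): bring down 1; 1(3) + 1 = 4; 4(3) - 39 = -27; (-27)(3) - 9 = -90; (-90)(3) + 270 = 0 → quotient x^3 + 4x^2 - 27x - 90, remainder 0.
Continue with the quotient x^3 + 4x^2 - 27x - 90 (candidates must divide 90; re-test x = 3 first in case it repeats).
Test x = 3: value = -108 ≠ 0.
Test x = -3: value = 0 ✓, so (x + 3) is a factor.
Synthetic division by (x + 3): bring down 1; 1(-3) + 4 = 1; 1(-3) - 27 = -30; (-30)(-3) - 90 = 0 → quotient x^2 + x - 30, remainder 0.
Solve the quadratic x^2 + x - 30 = 0: discriminant = 1^2 - 4(1)(-30) = 1 + 120 = 121.
sqrt(121) = 11, so x = (-1 ± 11)/2: x = 5 or x = -6.
Collecting all roots found:

x = -6, x = -3, x = 3, x = 5


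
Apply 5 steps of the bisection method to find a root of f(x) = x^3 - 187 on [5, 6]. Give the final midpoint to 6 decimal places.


f(x) = x^3 - 187
f(5) = -62 < 0
f(6) = 29 > 0

Step 1: midpoint = (5.000000 + 6.000000)/2 = 5.500000
  f(5.500000) = -20.625000
  f(mid) < 0, so root is in [5.500000, 6.000000]

Step 2: midpoint = (5.500000 + 6.000000)/2 = 5.750000
  f(5.750000) = 3.109375
  f(mid) > 0, so root is in [5.500000, 5.750000]

Step 3: midpoint = (5.500000 + 5.750000)/2 = 5.625000
  f(5.625000) = -9.021484
  f(mid) < 0, so root is in [5.625000, 5.750000]

Step 4: midpoint = (5.625000 + 5.750000)/2 = 5.687500
  f(5.687500) = -3.022705
  f(mid) < 0, so root is in [5.687500, 5.750000]

Step 5: midpoint = (5.687500 + 5.750000)/2 = 5.718750
  f(5.718750) = 0.026581
  f(mid) > 0, so root is in [5.687500, 5.718750]

midpoint = 5.718750


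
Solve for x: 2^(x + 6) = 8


Express both sides with the same base.
8 = 2^3
Since the bases match, equate exponents: x + 6 = 3
So x = 3 - (6) = -3

x = -3


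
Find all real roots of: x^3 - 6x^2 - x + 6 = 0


Let p(x) = x^3 - 6x^2 - x + 6. By the rational root theorem (leading coefficient 1), any rational root is an integer divisor of 6: try ±1, ±2, ... in turn.
Test x = 1: value = 0 ✓, so (x - 1) is a factor.
Synthetic division by (x - 1): bring down 1; 1(1) - 6 = -5; (-5)(1) - 1 = -6; (-6)(1) + 6 = 0 → quotient x^2 - 5x - 6, remainder 0.
Solve the quadratic x^2 - 5x - 6 = 0: discriminant = (-5)^2 - 4(1)(-6) = 25 + 24 = 49.
sqrt(49) = 7, so x = (5 ± 7)/2: x = 6 or x = -1.

x = -1, x = 1, x = 6


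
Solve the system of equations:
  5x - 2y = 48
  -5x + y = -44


Using Cramer's rule:
Determinant D = (5)(1) - (-5)(-2) = 5 - 10 = -5
Dx = (48)(1) - (-44)(-2) = 48 - 88 = -40
Dy = (5)(-44) - (-5)(48) = -220 + 240 = 20
x = Dx/D = -40/-5 = 8
y = Dy/D = 20/-5 = -4

x = 8, y = -4


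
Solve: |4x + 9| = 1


An absolute value equation |expr| = 1 gives two cases:
Case 1: 4x + 9 = 1
  4x = -8, so x = -2
Case 2: 4x + 9 = -1
  4x = -10, so x = -5/2

x = -5/2, x = -2


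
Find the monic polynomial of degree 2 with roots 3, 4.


A monic polynomial with roots 3, 4 is:
p(x) = (x - 3)(x - 4)
After multiplying by (x - 3): x - 3
After multiplying by (x - 4): x^2 - 7x + 12

x^2 - 7x + 12


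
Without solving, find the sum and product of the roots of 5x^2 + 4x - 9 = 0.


By Vieta's formulas for ax^2 + bx + c = 0:
  Sum of roots = -b/a
  Product of roots = c/a

Here a = 5, b = 4, c = -9
Sum = -(4)/5 = -4/5
Product = -9/5 = -9/5

Sum = -4/5, Product = -9/5


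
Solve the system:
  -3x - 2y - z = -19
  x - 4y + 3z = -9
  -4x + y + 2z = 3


Using Cramer's rule. Expand each determinant along the first row.
D  = (-3)*[(-4)*2 - 3*1] - (-2)*[1*2 - 3*(-4)] + (-1)*[1*1 - (-4)*(-4)]
  = (-3)*(-11) - (-2)*(14) + (-1)*(-15) = 76
Dx = (-19)*[(-4)*2 - 3*1] - (-2)*[(-9)*2 - 3*3] + (-1)*[(-9)*1 - (-4)*3]
  = (-19)*(-11) - (-2)*(-27) + (-1)*(3) = 152
Dy = (-3)*[(-9)*2 - 3*3] - (-19)*[1*2 - 3*(-4)] + (-1)*[1*3 - (-9)*(-4)]
  = (-3)*(-27) - (-19)*(14) + (-1)*(-33) = 380
Dz = (-3)*[(-4)*3 - (-9)*1] - (-2)*[1*3 - (-9)*(-4)] + (-19)*[1*1 - (-4)*(-4)]
  = (-3)*(-3) - (-2)*(-33) + (-19)*(-15) = 228
x = Dx/D = 152/76 = 2, y = Dy/D = 380/76 = 5, z = Dz/D = 228/76 = 3
Check eq1: (-3)(2) + (-2)(5) + (-1)(3) = -19 = -19 ✓
Check eq2: (1)(2) + (-4)(5) + (3)(3) = -9 = -9 ✓
Check eq3: (-4)(2) + (1)(5) + (2)(3) = 3 = 3 ✓

x = 2, y = 5, z = 3


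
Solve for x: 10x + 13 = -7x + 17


Starting with: 10x + 13 = -7x + 17
Move all x terms to left: (10 + 7)x = 17 - 13
Simplify: 17x = 4
Divide both sides by 17: x = 4/17

x = 4/17


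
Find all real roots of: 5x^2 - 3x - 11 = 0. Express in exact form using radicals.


Using the quadratic formula: x = (-b ± sqrt(b^2 - 4ac)) / (2a)
Here a = 5, b = -3, c = -11
Discriminant = b^2 - 4ac = (-3)^2 - 4(5)(-11) = 9 + 220 = 229
Since discriminant = 229 > 0, there are two real roots.
x = (3 ± sqrt(229)) / 10
Numerically: x ≈ 1.8133 or x ≈ -1.2133

x = (3 + sqrt(229)) / 10 or x = (3 - sqrt(229)) / 10


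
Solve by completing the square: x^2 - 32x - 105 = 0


Start: x^2 - 32x - 105 = 0
Move constant: x^2 - 32x = 105
Half of -32 is -16, squared is 256
Add 256 to both sides: x^2 - 32x + 256 = 361
(x - 16)^2 = 361
x - 16 = ±19
x = 16 + 19 = 35 or x = 16 - 19 = -3

x = -3, x = 35


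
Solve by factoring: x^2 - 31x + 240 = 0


We need two numbers that multiply to 240 and add to -31.
Those numbers are -16 and -15 (since (-16) * (-15) = 240 and (-16) + (-15) = -31).
So x^2 - 31x + 240 = (x - 16)(x - 15) = 0
Setting each factor to zero: x = 16 or x = 15

x = 15, x = 16


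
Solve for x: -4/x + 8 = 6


Subtract 8 from both sides: -4/x = -2
Multiply both sides by x: -4 = -2 * x
Divide by -2: x = 2

x = 2


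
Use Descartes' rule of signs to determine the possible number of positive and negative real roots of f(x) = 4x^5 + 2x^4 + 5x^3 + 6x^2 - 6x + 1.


Descartes' rule of signs:

For positive roots, count sign changes in f(x) = 4x^5 + 2x^4 + 5x^3 + 6x^2 - 6x + 1:
Signs of coefficients: +, +, +, +, -, +
Number of sign changes: 2
Possible positive real roots: 2, 0

For negative roots, examine f(-x) = -4x^5 + 2x^4 - 5x^3 + 6x^2 + 6x + 1:
Signs of coefficients: -, +, -, +, +, +
Number of sign changes: 3
Possible negative real roots: 3, 1

Positive roots: 2 or 0; Negative roots: 3 or 1


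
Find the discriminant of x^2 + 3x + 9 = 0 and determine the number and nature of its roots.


For ax^2 + bx + c = 0, discriminant D = b^2 - 4ac
Here a = 1, b = 3, c = 9
D = (3)^2 - 4(1)(9) = 9 - 36 = -27

D = -27 < 0
The equation has no real roots (2 complex conjugate roots).

Discriminant = -27, no real roots (2 complex conjugate roots)


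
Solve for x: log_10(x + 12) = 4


Convert to exponential form: x + 12 = 10^4 = 10000
x = 10000 - 12 = 9988
Check: log_10(9988 + 12) = log_10(10000) = log_10(10000) = 4 ✓

x = 9988


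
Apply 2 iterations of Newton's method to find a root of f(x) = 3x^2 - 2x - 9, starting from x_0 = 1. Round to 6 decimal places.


Newton's method: x_(n+1) = x_n - f(x_n)/f'(x_n)
f(x) = 3x^2 - 2x - 9
f'(x) = 6x - 2

Iteration 1:
  f(1.000000) = -8.000000
  f'(1.000000) = 4.000000
  x_1 = 1.000000 - (-8.000000)/(4.000000) = 3.000000

Iteration 2:
  f(3.000000) = 12.000000
  f'(3.000000) = 16.000000
  x_2 = 3.000000 - (12.000000)/(16.000000) = 2.250000

x_2 = 2.250000


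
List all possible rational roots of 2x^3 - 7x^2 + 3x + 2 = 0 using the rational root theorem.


Rational root theorem: possible roots are ±p/q where:
  p divides the constant term (2): p ∈ {1, 2}
  q divides the leading coefficient (2): q ∈ {1, 2}

All possible rational roots: -2, -1, -1/2, 1/2, 1, 2

-2, -1, -1/2, 1/2, 1, 2


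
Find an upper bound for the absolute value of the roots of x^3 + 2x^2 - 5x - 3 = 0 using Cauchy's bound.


Cauchy's bound: all roots r satisfy |r| <= 1 + max(|a_i/a_n|) for i = 0,...,n-1
where a_n is the leading coefficient.

Coefficients: [1, 2, -5, -3]
Leading coefficient a_n = 1
Ratios |a_i/a_n|: 2, 5, 3
Maximum ratio: 5
Cauchy's bound: |r| <= 1 + 5 = 6

Upper bound = 6


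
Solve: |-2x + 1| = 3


An absolute value equation |expr| = 3 gives two cases:
Case 1: -2x + 1 = 3
  -2x = 2, so x = -1
Case 2: -2x + 1 = -3
  -2x = -4, so x = 2

x = -1, x = 2


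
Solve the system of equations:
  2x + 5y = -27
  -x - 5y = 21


Using Cramer's rule:
Determinant D = (2)(-5) - (-1)(5) = -10 + 5 = -5
Dx = (-27)(-5) - (21)(5) = 135 - 105 = 30
Dy = (2)(21) - (-1)(-27) = 42 - 27 = 15
x = Dx/D = 30/-5 = -6
y = Dy/D = 15/-5 = -3

x = -6, y = -3


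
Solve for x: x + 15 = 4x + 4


Starting with: x + 15 = 4x + 4
Move all x terms to left: (1 - 4)x = 4 - 15
Simplify: -3x = -11
Divide both sides by -3: x = 11/3

x = 11/3


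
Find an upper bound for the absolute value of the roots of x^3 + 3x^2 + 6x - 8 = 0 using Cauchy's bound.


Cauchy's bound: all roots r satisfy |r| <= 1 + max(|a_i/a_n|) for i = 0,...,n-1
where a_n is the leading coefficient.

Coefficients: [1, 3, 6, -8]
Leading coefficient a_n = 1
Ratios |a_i/a_n|: 3, 6, 8
Maximum ratio: 8
Cauchy's bound: |r| <= 1 + 8 = 9

Upper bound = 9


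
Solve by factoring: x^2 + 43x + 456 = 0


We need two numbers that multiply to 456 and add to 43.
Those numbers are 19 and 24 (since 19 * 24 = 456 and 19 + 24 = 43).
So x^2 + 43x + 456 = (x + 19)(x + 24) = 0
Setting each factor to zero: x = -19 or x = -24

x = -24, x = -19


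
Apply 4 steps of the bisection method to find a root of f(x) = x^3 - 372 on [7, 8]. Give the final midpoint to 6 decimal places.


f(x) = x^3 - 372
f(7) = -29 < 0
f(8) = 140 > 0

Step 1: midpoint = (7.000000 + 8.000000)/2 = 7.500000
  f(7.500000) = 49.875000
  f(mid) > 0, so root is in [7.000000, 7.500000]

Step 2: midpoint = (7.000000 + 7.500000)/2 = 7.250000
  f(7.250000) = 9.078125
  f(mid) > 0, so root is in [7.000000, 7.250000]

Step 3: midpoint = (7.000000 + 7.250000)/2 = 7.125000
  f(7.125000) = -10.294922
  f(mid) < 0, so root is in [7.125000, 7.250000]

Step 4: midpoint = (7.125000 + 7.250000)/2 = 7.187500
  f(7.187500) = -0.692627
  f(mid) < 0, so root is in [7.187500, 7.250000]

midpoint = 7.187500


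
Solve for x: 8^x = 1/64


Express both sides with the same base.
1/64 = 8^(-2)
Since the bases match: x = -2

x = -2


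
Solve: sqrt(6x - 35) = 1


Square both sides: 6x - 35 = 1^2 = 1
6x = 1 + 35 = 36
x = 6
Check: sqrt(6*6 - 35) = sqrt(1) = 1 ✓

x = 6


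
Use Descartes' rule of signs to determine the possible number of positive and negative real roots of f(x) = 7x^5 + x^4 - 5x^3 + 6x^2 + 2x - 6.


Descartes' rule of signs:

For positive roots, count sign changes in f(x) = 7x^5 + x^4 - 5x^3 + 6x^2 + 2x - 6:
Signs of coefficients: +, +, -, +, +, -
Number of sign changes: 3
Possible positive real roots: 3, 1

For negative roots, examine f(-x) = -7x^5 + x^4 + 5x^3 + 6x^2 - 2x - 6:
Signs of coefficients: -, +, +, +, -, -
Number of sign changes: 2
Possible negative real roots: 2, 0

Positive roots: 3 or 1; Negative roots: 2 or 0


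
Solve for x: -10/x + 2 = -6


Subtract 2 from both sides: -10/x = -8
Multiply both sides by x: -10 = -8 * x
Divide by -8: x = 5/4

x = 5/4


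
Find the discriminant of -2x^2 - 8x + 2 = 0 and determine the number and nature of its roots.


For ax^2 + bx + c = 0, discriminant D = b^2 - 4ac
Here a = -2, b = -8, c = 2
D = (-8)^2 - 4(-2)(2) = 64 + 16 = 80

D = 80 > 0 but not a perfect square
The equation has 2 distinct real irrational roots.

Discriminant = 80, 2 distinct real irrational roots


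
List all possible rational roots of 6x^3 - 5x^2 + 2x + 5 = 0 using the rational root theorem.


Rational root theorem: possible roots are ±p/q where:
  p divides the constant term (5): p ∈ {1, 5}
  q divides the leading coefficient (6): q ∈ {1, 2, 3, 6}

All possible rational roots: -5, -5/2, -5/3, -1, -5/6, -1/2, -1/3, -1/6, 1/6, 1/3, 1/2, 5/6, 1, 5/3, 5/2, 5

-5, -5/2, -5/3, -1, -5/6, -1/2, -1/3, -1/6, 1/6, 1/3, 1/2, 5/6, 1, 5/3, 5/2, 5


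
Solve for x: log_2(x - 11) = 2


Convert to exponential form: x - 11 = 2^2 = 4
x = 4 + 11 = 15
Check: log_2(15 - 11) = log_2(4) = log_2(4) = 2 ✓

x = 15


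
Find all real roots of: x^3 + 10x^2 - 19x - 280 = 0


Let p(x) = x^3 + 10x^2 - 19x - 280. By the rational root theorem (leading coefficient 1), any rational root is an integer divisor of 280: try ±1, ±2, ... in turn.
Test x = 1: value = -288 ≠ 0.
Test x = -1: value = -252 ≠ 0.
Test x = 2: value = -270 ≠ 0.
Test x = -2: value = -210 ≠ 0.
Test x = 4: value = -132 ≠ 0.
Test x = -4: value = -108 ≠ 0.
Test x = 5: value = 0 ✓, so (x - 5) is a factor.
Synthetic division by (x - 5): bring down 1; 1(5) + 10 = 15; 15(5) - 19 = 56; 56(5) - 280 = 0 → quotient x^2 + 15x + 56, remainder 0.
Solve the quadratic x^2 + 15x + 56 = 0: discriminant = 15^2 - 4(1)(56) = 225 - 224 = 1.
sqrt(1) = 1, so x = (-15 ± 1)/2: x = -7 or x = -8.

x = -8, x = -7, x = 5


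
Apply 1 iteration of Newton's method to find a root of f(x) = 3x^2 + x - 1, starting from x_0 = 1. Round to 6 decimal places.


Newton's method: x_(n+1) = x_n - f(x_n)/f'(x_n)
f(x) = 3x^2 + x - 1
f'(x) = 6x + 1

Iteration 1:
  f(1.000000) = 3.000000
  f'(1.000000) = 7.000000
  x_1 = 1.000000 - (3.000000)/(7.000000) = 0.571429

x_1 = 0.571429


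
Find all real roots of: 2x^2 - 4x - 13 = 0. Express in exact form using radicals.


Using the quadratic formula: x = (-b ± sqrt(b^2 - 4ac)) / (2a)
Here a = 2, b = -4, c = -13
Discriminant = b^2 - 4ac = (-4)^2 - 4(2)(-13) = 16 + 104 = 120
Since discriminant = 120 > 0, there are two real roots.
x = (4 ± 2*sqrt(30)) / 4
Simplifying: x = (2 ± sqrt(30)) / 2
Numerically: x ≈ 3.7386 or x ≈ -1.7386

x = (2 + sqrt(30)) / 2 or x = (2 - sqrt(30)) / 2


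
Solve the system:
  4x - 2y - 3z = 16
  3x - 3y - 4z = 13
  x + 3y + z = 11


Using Cramer's rule. Expand each determinant along the first row.
D  = 4*[(-3)*1 - (-4)*3] - (-2)*[3*1 - (-4)*1] + (-3)*[3*3 - (-3)*1]
  = 4*(9) - (-2)*(7) + (-3)*(12) = 14
Dx = 16*[(-3)*1 - (-4)*3] - (-2)*[13*1 - (-4)*11] + (-3)*[13*3 - (-3)*11]
  = 16*(9) - (-2)*(57) + (-3)*(72) = 42
Dy = 4*[13*1 - (-4)*11] - 16*[3*1 - (-4)*1] + (-3)*[3*11 - 13*1]
  = 4*(57) - 16*(7) + (-3)*(20) = 56
Dz = 4*[(-3)*11 - 13*3] - (-2)*[3*11 - 13*1] + 16*[3*3 - (-3)*1]
  = 4*(-72) - (-2)*(20) + 16*(12) = -56
x = Dx/D = 42/14 = 3, y = Dy/D = 56/14 = 4, z = Dz/D = -56/14 = -4
Check eq1: (4)(3) + (-2)(4) + (-3)(-4) = 16 = 16 ✓
Check eq2: (3)(3) + (-3)(4) + (-4)(-4) = 13 = 13 ✓
Check eq3: (1)(3) + (3)(4) + (1)(-4) = 11 = 11 ✓

x = 3, y = 4, z = -4


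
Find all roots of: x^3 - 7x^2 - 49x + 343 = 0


Let p(x) = x^3 - 7x^2 - 49x + 343. By the rational root theorem (leading coefficient 1), any rational root is an integer divisor of 343: try ±1, ±2, ... in turn.
Test x = 1: value = 288 ≠ 0.
Test x = -1: value = 384 ≠ 0.
Test x = 7: value = 0 ✓, so (x - 7) is a factor.
Synthetic division by (x - 7): bring down 1; 1(7) - 7 = 0; 0(7) - 49 = -49; (-49)(7) + 343 = 0 → quotient x^2 - 49, remainder 0.
Solve the quadratic x^2 - 49 = 0: discriminant = 0^2 - 4(1)(-49) = 0 + 196 = 196.
sqrt(196) = 14, so x = (0 ± 14)/2: x = 7 or x = -7.
Collecting all roots found:

x = -7, x = 7 (multiplicity 2)


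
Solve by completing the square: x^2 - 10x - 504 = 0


Start: x^2 - 10x - 504 = 0
Move constant: x^2 - 10x = 504
Half of -10 is -5, squared is 25
Add 25 to both sides: x^2 - 10x + 25 = 529
(x - 5)^2 = 529
x - 5 = ±23
x = 5 + 23 = 28 or x = 5 - 23 = -18

x = -18, x = 28


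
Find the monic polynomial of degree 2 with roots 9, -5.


A monic polynomial with roots 9, -5 is:
p(x) = (x - 9)(x + 5)
After multiplying by (x - 9): x - 9
After multiplying by (x + 5): x^2 - 4x - 45

x^2 - 4x - 45


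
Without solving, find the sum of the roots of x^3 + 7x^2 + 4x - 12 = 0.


By Vieta's formulas for x^3 + bx^2 + cx + d = 0:
  r1 + r2 + r3 = -b/a = -7
  r1*r2 + r1*r3 + r2*r3 = c/a = 4
  r1*r2*r3 = -d/a = 12


Sum = -7


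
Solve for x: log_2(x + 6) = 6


Convert to exponential form: x + 6 = 2^6 = 64
x = 64 - 6 = 58
Check: log_2(58 + 6) = log_2(64) = log_2(64) = 6 ✓

x = 58


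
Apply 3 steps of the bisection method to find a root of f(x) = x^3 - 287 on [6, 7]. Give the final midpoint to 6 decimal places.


f(x) = x^3 - 287
f(6) = -71 < 0
f(7) = 56 > 0

Step 1: midpoint = (6.000000 + 7.000000)/2 = 6.500000
  f(6.500000) = -12.375000
  f(mid) < 0, so root is in [6.500000, 7.000000]

Step 2: midpoint = (6.500000 + 7.000000)/2 = 6.750000
  f(6.750000) = 20.546875
  f(mid) > 0, so root is in [6.500000, 6.750000]

Step 3: midpoint = (6.500000 + 6.750000)/2 = 6.625000
  f(6.625000) = 3.775391
  f(mid) > 0, so root is in [6.500000, 6.625000]

midpoint = 6.625000


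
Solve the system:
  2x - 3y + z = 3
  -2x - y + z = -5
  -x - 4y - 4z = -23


Using Cramer's rule. Expand each determinant along the first row.
D  = 2*[(-1)*(-4) - 1*(-4)] - (-3)*[(-2)*(-4) - 1*(-1)] + 1*[(-2)*(-4) - (-1)*(-1)]
  = 2*(8) - (-3)*(9) + 1*(7) = 50
Dx = 3*[(-1)*(-4) - 1*(-4)] - (-3)*[(-5)*(-4) - 1*(-23)] + 1*[(-5)*(-4) - (-1)*(-23)]
  = 3*(8) - (-3)*(43) + 1*(-3) = 150
Dy = 2*[(-5)*(-4) - 1*(-23)] - 3*[(-2)*(-4) - 1*(-1)] + 1*[(-2)*(-23) - (-5)*(-1)]
  = 2*(43) - 3*(9) + 1*(41) = 100
Dz = 2*[(-1)*(-23) - (-5)*(-4)] - (-3)*[(-2)*(-23) - (-5)*(-1)] + 3*[(-2)*(-4) - (-1)*(-1)]
  = 2*(3) - (-3)*(41) + 3*(7) = 150
x = Dx/D = 150/50 = 3, y = Dy/D = 100/50 = 2, z = Dz/D = 150/50 = 3
Check eq1: (2)(3) + (-3)(2) + (1)(3) = 3 = 3 ✓
Check eq2: (-2)(3) + (-1)(2) + (1)(3) = -5 = -5 ✓
Check eq3: (-1)(3) + (-4)(2) + (-4)(3) = -23 = -23 ✓

x = 3, y = 2, z = 3


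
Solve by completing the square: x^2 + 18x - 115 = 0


Start: x^2 + 18x - 115 = 0
Move constant: x^2 + 18x = 115
Half of 18 is 9, squared is 81
Add 81 to both sides: x^2 + 18x + 81 = 196
(x + 9)^2 = 196
x + 9 = ±14
x = -9 + 14 = 5 or x = -9 - 14 = -23

x = -23, x = 5


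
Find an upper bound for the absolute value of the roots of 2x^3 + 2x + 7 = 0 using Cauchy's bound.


Cauchy's bound: all roots r satisfy |r| <= 1 + max(|a_i/a_n|) for i = 0,...,n-1
where a_n is the leading coefficient.

Coefficients: [2, 0, 2, 7]
Leading coefficient a_n = 2
Ratios |a_i/a_n|: 0, 1, 7/2
Maximum ratio: 7/2
Cauchy's bound: |r| <= 1 + 7/2 = 9/2

Upper bound = 9/2


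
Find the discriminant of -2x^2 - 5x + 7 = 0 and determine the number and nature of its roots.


For ax^2 + bx + c = 0, discriminant D = b^2 - 4ac
Here a = -2, b = -5, c = 7
D = (-5)^2 - 4(-2)(7) = 25 + 56 = 81

D = 81 > 0 and is a perfect square (sqrt = 9)
The equation has 2 distinct real rational roots.

Discriminant = 81, 2 distinct real rational roots


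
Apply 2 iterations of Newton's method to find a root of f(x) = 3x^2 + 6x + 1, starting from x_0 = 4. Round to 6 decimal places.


Newton's method: x_(n+1) = x_n - f(x_n)/f'(x_n)
f(x) = 3x^2 + 6x + 1
f'(x) = 6x + 6

Iteration 1:
  f(4.000000) = 73.000000
  f'(4.000000) = 30.000000
  x_1 = 4.000000 - (73.000000)/(30.000000) = 1.566667

Iteration 2:
  f(1.566667) = 17.763333
  f'(1.566667) = 15.400000
  x_2 = 1.566667 - (17.763333)/(15.400000) = 0.413203

x_2 = 0.413203


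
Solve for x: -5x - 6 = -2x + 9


Starting with: -5x - 6 = -2x + 9
Move all x terms to left: (-5 + 2)x = 9 + 6
Simplify: -3x = 15
Divide both sides by -3: x = -5

x = -5


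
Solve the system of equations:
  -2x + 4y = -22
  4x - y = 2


Using Cramer's rule:
Determinant D = (-2)(-1) - (4)(4) = 2 - 16 = -14
Dx = (-22)(-1) - (2)(4) = 22 - 8 = 14
Dy = (-2)(2) - (4)(-22) = -4 + 88 = 84
x = Dx/D = 14/-14 = -1
y = Dy/D = 84/-14 = -6

x = -1, y = -6


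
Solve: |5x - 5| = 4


An absolute value equation |expr| = 4 gives two cases:
Case 1: 5x - 5 = 4
  5x = 9, so x = 9/5
Case 2: 5x - 5 = -4
  5x = 1, so x = 1/5

x = 1/5, x = 9/5


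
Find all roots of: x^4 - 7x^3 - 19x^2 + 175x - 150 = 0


Let p(x) = x^4 - 7x^3 - 19x^2 + 175x - 150. By the rational root theorem (leading coefficient 1), any rational root is an integer divisor of 150: try ±1, ±2, ... in turn.
Test x = 1: value = 0 ✓, so (x - 1) is a factor.
Synthetic division by (x - 1): bring down 1; 1(1) - 7 = -6; (-6)(1) - 19 = -25; (-25)(1) + 175 = 150; 150(1) - 150 = 0 → quotient x^3 - 6x^2 - 25x + 150, remainder 0.
Continue with the quotient x^3 - 6x^2 - 25x + 150 (candidates must divide 150; re-test x = 1 first in case it repeats).
Test x = 1: value = 120 ≠ 0.
Test x = -1: value = 168 ≠ 0.
Test x = 2: value = 84 ≠ 0.
Test x = -2: value = 168 ≠ 0.
Test x = 3: value = 48 ≠ 0.
Test x = -3: value = 144 ≠ 0.
Test x = 5: value = 0 ✓, so (x - 5) is a factor.
Synthetic division by (x - 5): bring down 1; 1(5) - 6 = -1; (-1)(5) - 25 = -30; (-30)(5) + 150 = 0 → quotient x^2 - x - 30, remainder 0.
Solve the quadratic x^2 - x - 30 = 0: discriminant = (-1)^2 - 4(1)(-30) = 1 + 120 = 121.
sqrt(121) = 11, so x = (1 ± 11)/2: x = 6 or x = -5.
Collecting all roots found:

x = -5, x = 1, x = 5, x = 6


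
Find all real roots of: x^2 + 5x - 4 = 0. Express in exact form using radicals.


Using the quadratic formula: x = (-b ± sqrt(b^2 - 4ac)) / (2a)
Here a = 1, b = 5, c = -4
Discriminant = b^2 - 4ac = 5^2 - 4(1)(-4) = 25 + 16 = 41
Since discriminant = 41 > 0, there are two real roots.
x = (-5 ± sqrt(41)) / 2
Numerically: x ≈ 0.7016 or x ≈ -5.7016

x = (-5 + sqrt(41)) / 2 or x = (-5 - sqrt(41)) / 2
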